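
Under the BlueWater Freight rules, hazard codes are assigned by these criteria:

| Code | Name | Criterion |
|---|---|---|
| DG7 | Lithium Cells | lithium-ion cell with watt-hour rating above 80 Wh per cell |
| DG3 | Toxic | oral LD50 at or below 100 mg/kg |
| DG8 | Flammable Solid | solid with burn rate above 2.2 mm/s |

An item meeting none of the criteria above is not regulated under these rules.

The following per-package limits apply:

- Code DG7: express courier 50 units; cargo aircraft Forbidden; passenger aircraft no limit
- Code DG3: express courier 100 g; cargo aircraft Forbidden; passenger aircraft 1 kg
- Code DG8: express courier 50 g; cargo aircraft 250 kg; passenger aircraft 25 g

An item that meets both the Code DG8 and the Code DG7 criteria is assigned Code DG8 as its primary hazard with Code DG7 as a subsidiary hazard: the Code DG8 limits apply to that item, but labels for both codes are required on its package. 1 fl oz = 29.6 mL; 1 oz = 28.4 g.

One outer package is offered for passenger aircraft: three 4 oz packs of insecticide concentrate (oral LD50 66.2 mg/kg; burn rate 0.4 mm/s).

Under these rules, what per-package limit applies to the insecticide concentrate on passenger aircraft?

Insecticide concentrate: oral LD50 66.2 mg/kg ≤ 100 mg/kg → Code DG3 (Toxic).
The passenger aircraft limit for Code DG3 is 1 kg.

1 kg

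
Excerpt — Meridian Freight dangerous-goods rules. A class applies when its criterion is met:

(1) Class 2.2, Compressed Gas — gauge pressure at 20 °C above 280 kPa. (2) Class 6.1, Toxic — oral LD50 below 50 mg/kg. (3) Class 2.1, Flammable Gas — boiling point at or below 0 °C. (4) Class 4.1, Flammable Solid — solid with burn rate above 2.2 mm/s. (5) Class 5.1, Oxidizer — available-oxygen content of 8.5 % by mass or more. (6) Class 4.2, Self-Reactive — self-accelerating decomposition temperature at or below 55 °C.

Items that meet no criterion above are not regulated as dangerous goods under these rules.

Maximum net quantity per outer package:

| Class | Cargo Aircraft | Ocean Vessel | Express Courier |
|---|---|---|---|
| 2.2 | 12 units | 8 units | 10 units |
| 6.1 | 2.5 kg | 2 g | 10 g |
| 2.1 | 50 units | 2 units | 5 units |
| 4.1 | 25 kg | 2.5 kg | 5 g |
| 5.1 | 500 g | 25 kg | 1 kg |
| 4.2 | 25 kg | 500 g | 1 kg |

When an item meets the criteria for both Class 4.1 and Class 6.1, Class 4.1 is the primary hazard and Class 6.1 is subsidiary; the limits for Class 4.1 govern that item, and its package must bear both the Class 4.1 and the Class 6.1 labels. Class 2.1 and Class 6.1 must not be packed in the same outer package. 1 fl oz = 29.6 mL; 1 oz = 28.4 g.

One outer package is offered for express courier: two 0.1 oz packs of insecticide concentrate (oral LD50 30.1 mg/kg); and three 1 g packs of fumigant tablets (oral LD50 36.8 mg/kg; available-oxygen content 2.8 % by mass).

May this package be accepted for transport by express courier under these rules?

Oral LD50 30.1 mg/kg meets the Class 6.1 criterion (Toxic), so the insecticide concentrate is Class 6.1.
With oral LD50 36.8 mg/kg (< 50 mg/kg), the fumigant tablets fall in Class 6.1.
Total Class 6.1: (two 0.1 oz packs = 5.68 g) + (three 1 g packs = 3 g) = 8.68 g.
That is within the Class 6.1 express courier limit of 10 g.

Yes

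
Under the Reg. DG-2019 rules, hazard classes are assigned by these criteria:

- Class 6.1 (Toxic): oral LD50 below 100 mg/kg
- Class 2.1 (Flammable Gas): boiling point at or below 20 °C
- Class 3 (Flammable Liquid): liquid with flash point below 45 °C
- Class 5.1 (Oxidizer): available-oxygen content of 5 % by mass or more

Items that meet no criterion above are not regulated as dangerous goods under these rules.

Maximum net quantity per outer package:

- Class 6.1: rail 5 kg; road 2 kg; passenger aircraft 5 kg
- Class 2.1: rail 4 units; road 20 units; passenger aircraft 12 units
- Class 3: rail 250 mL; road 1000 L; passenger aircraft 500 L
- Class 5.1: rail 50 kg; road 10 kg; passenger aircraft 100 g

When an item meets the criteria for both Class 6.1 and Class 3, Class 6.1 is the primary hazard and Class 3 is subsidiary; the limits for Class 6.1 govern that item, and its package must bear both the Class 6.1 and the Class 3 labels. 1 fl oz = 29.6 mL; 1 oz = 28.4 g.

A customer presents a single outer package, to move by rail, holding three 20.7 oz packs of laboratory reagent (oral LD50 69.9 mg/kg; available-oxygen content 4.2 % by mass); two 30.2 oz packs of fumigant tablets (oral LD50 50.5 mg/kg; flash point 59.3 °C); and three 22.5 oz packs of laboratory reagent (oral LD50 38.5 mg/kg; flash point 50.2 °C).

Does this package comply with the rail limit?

No

With oral LD50 69.9 mg/kg (< 100 mg/kg), the laboratory reagent falls in Class 6.1.
With oral LD50 50.5 mg/kg (< 100 mg/kg), the fumigant tablets fall in Class 6.1.
With oral LD50 38.5 mg/kg (< 100 mg/kg), the laboratory reagent falls in Class 6.1.
Class 6.1 net quantity: (three 20.7 oz packs = 1763.64 g) + (two 30.2 oz packs = 1715.36 g) + (three 22.5 oz packs = 1.917 kg) = 5.396 kg.
That exceeds the Class 6.1 rail limit of 5 kg.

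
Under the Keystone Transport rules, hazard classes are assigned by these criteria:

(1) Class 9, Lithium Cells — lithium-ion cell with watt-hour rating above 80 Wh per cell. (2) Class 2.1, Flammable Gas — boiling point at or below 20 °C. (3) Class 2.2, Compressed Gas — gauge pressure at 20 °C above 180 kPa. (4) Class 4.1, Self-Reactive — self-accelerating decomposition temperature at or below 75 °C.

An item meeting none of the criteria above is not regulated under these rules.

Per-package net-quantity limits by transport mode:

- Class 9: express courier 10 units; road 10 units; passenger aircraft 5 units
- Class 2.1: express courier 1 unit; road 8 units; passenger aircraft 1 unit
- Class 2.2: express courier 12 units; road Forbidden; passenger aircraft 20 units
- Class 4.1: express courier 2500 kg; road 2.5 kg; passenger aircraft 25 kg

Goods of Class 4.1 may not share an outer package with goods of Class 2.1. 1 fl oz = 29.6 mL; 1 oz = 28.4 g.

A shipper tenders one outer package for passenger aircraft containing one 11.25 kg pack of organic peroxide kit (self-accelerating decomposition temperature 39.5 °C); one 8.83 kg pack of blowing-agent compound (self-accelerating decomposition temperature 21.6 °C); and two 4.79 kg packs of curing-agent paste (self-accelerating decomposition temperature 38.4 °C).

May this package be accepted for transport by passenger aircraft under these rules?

No

With self-accelerating decomposition temperature 39.5 °C (≤ 75 °C), the organic peroxide kit falls in Class 4.1.
With self-accelerating decomposition temperature 21.6 °C (≤ 75 °C), the blowing-agent compound falls in Class 4.1.
With self-accelerating decomposition temperature 38.4 °C (≤ 75 °C), the curing-agent paste falls in Class 4.1.
Class 4.1 net quantity: 11.25 kg + 8.83 kg + (two 4.79 kg packs = 9.58 kg) = 29.66 kg.
That exceeds the Class 4.1 passenger aircraft limit of 25 kg.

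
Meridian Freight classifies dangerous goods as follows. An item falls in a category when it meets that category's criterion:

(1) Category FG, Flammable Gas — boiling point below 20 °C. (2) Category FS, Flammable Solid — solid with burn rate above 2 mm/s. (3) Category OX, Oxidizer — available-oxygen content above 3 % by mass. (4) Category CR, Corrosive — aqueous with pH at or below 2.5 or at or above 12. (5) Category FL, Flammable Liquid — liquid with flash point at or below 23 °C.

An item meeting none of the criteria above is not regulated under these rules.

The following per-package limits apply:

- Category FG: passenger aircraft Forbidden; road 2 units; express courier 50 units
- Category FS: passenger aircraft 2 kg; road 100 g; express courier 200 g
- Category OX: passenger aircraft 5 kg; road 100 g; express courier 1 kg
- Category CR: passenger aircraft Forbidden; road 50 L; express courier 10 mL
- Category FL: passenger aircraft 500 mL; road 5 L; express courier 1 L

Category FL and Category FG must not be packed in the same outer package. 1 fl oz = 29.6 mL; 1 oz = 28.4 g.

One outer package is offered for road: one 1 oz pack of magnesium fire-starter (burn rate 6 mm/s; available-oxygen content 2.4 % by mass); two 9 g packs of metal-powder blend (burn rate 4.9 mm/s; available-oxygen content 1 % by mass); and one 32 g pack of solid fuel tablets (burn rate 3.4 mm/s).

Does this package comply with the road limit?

Burn rate 6 mm/s meets the Category FS criterion (Flammable Solid), so the magnesium fire-starter is Category FS.
Burn rate 4.9 mm/s meets the Category FS criterion (Flammable Solid), so the metal-powder blend is Category FS.
Solid fuel tablets: burn rate 3.4 mm/s > 2 mm/s → Category FS (Flammable Solid).
Category FS net quantity: (one 1 oz pack = 28.4 g) + (two 9 g packs = 18 g) + 32 g = 78.4 g.
That is within the Category FS road limit of 100 g.

Yes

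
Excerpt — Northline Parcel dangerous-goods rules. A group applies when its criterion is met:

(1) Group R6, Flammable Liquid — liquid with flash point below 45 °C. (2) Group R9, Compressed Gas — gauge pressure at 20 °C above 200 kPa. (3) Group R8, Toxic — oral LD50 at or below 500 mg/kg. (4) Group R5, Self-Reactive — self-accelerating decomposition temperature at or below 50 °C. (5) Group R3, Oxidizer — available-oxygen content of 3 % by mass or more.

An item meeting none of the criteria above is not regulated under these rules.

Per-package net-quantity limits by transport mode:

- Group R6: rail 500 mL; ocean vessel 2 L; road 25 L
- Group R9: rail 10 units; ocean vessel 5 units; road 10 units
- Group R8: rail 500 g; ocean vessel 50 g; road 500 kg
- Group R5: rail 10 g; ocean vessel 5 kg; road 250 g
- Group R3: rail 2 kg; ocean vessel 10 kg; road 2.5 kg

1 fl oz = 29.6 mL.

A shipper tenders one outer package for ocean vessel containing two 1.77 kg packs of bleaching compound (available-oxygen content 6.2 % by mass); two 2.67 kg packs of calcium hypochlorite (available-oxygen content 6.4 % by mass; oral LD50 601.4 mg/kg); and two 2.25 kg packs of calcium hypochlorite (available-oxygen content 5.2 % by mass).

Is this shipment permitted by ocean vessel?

With available-oxygen content 6.2 % by mass (≥ 3 % by mass), the bleaching compound falls in Group R3.
With available-oxygen content 6.4 % by mass (≥ 3 % by mass), the calcium hypochlorite falls in Group R3.
Calcium hypochlorite: available-oxygen content 5.2 % by mass ≥ 3 % by mass → Group R3 (Oxidizer).
Group R3 net quantity: (two 1.77 kg packs = 3.54 kg) + (two 2.67 kg packs = 5.34 kg) + (two 2.25 kg packs = 4.5 kg) = 13.38 kg.
13.38 kg > 10 kg (ocean vessel limit, Group R3) — over the limit.

No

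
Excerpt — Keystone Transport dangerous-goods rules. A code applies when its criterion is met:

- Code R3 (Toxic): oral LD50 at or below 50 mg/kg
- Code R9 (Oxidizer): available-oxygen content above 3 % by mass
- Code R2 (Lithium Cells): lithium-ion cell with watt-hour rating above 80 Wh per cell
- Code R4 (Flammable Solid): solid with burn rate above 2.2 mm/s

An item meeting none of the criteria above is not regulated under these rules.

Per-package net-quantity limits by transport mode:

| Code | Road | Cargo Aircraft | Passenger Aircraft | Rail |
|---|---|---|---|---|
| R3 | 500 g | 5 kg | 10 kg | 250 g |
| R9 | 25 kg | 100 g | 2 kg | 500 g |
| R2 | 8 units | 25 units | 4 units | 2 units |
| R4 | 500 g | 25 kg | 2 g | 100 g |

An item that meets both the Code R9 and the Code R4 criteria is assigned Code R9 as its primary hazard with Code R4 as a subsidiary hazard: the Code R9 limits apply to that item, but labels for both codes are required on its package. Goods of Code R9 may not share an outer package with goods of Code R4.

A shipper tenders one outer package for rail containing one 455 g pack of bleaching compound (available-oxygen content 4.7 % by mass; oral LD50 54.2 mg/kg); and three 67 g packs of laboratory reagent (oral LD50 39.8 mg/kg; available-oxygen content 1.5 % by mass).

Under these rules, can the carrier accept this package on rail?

Yes

Available-oxygen content 4.7 % by mass meets the Code R9 criterion (Oxidizer), so the bleaching compound is Code R9.
Laboratory reagent: oral LD50 39.8 mg/kg ≤ 50 mg/kg → Code R3 (Toxic).
Code R9 quantity: 455 g.
455 g is within the rail limit of 500 g for Code R9.
Code R3 quantity: three 67 g packs = 201 g.
201 g ≤ 250 g (rail limit, Code R3) — within limit.
The segregation rule (Code R9 with Code R4) does not apply to Code R9 with Code R3.
Every hazard code is within its rail limit and no segregation rule is violated.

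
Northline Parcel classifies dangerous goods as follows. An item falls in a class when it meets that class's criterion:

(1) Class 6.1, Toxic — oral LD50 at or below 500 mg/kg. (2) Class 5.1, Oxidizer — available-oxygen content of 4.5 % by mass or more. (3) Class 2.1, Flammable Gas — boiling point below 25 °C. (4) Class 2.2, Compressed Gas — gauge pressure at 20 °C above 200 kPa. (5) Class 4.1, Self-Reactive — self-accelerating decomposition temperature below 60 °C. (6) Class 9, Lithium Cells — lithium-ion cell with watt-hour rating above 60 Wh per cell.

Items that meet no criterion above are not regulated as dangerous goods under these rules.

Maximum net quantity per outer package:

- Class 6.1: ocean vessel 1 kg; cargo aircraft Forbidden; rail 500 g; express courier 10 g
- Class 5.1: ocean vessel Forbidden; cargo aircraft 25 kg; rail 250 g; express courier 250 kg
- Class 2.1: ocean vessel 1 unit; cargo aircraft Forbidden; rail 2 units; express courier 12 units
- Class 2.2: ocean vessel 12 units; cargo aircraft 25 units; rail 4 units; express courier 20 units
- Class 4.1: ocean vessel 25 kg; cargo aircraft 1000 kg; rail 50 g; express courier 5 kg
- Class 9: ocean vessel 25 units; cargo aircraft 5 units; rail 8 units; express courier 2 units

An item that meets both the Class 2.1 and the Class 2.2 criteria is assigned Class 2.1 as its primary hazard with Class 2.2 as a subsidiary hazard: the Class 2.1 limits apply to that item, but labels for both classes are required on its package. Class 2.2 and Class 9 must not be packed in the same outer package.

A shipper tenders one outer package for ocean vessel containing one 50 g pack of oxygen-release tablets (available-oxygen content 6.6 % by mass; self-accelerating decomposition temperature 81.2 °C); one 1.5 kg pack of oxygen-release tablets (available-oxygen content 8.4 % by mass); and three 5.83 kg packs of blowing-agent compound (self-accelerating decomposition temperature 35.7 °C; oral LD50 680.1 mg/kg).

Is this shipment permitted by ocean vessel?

No

Available-oxygen content 6.6 % by mass meets the Class 5.1 criterion (Oxidizer), so the oxygen-release tablets are Class 5.1.
Oxygen-release tablets: available-oxygen content 8.4 % by mass ≥ 4.5 % by mass → Class 5.1 (Oxidizer).
The blowing-agent compound has self-accelerating decomposition temperature 35.7 °C, which is < 60 °C, so it is Class 4.1 (Self-Reactive).
Class 4.1 quantity: three 5.83 kg packs = 17.49 kg.
That is within the Class 4.1 ocean vessel limit of 25 kg.
Class 5.1 net quantity: 50 g + 1.5 kg = 1.55 kg.
By ocean vessel, Class 5.1 is Forbidden regardless of quantity.
The segregation rule (Class 2.2 with Class 9) does not apply to Class 4.1 with Class 5.1.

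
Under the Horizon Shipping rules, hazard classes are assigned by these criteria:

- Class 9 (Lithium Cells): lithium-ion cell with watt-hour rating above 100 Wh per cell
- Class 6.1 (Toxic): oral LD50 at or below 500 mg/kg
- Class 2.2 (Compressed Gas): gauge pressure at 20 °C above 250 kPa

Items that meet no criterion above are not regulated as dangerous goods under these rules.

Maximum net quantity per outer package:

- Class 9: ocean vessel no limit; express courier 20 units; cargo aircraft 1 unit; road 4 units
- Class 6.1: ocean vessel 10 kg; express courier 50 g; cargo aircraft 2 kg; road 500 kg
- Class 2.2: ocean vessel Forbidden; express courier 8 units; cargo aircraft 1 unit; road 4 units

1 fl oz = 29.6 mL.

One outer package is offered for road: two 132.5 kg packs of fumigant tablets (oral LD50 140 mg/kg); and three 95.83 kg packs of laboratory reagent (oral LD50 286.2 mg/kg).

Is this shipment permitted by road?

No

With oral LD50 140 mg/kg (≤ 500 mg/kg), the fumigant tablets fall in Class 6.1.
The laboratory reagent has oral LD50 286.2 mg/kg, which is ≤ 500 mg/kg, so it is Class 6.1 (Toxic).
Total Class 6.1: (two 132.5 kg packs = 265 kg) + (three 95.83 kg packs = 287.49 kg) = 552.49 kg.
552.49 kg exceeds the road limit of 500 kg for Class 6.1.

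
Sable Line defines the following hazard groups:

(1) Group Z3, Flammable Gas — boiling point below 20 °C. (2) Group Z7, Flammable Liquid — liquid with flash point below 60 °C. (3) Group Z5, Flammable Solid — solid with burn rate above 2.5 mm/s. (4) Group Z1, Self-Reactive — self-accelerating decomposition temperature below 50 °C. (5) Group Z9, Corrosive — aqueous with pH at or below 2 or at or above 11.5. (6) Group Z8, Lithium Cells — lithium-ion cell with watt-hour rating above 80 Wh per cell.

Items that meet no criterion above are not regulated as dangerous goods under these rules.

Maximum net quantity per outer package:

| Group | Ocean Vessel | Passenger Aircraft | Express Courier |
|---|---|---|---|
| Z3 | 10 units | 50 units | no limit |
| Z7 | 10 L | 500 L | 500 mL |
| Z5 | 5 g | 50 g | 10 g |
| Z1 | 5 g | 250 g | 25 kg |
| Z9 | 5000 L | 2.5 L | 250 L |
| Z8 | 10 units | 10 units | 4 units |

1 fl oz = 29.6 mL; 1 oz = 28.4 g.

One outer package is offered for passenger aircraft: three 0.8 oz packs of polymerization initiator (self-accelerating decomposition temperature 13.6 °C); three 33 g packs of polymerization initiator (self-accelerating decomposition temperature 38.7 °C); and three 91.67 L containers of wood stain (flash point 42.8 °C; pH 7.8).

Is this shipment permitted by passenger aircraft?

Polymerization initiator: self-accelerating decomposition temperature 13.6 °C < 50 °C → Group Z1 (Self-Reactive).
The polymerization initiator has self-accelerating decomposition temperature 38.7 °C, which is < 50 °C, so it is Group Z1 (Self-Reactive).
The wood stain has flash point 42.8 °C, which is < 60 °C, so it is Group Z7 (Flammable Liquid).
Group Z1 net quantity: (three 0.8 oz packs = 68.16 g) + (three 33 g packs = 99 g) = 167.16 g.
167.16 g is within the passenger aircraft limit of 250 g for Group Z1.
Group Z7 quantity: three 91.67 L containers = 275.01 L.
That is within the Group Z7 passenger aircraft limit of 500 L.
Every hazard group is within its passenger aircraft limit and no segregation rule is violated.

Yes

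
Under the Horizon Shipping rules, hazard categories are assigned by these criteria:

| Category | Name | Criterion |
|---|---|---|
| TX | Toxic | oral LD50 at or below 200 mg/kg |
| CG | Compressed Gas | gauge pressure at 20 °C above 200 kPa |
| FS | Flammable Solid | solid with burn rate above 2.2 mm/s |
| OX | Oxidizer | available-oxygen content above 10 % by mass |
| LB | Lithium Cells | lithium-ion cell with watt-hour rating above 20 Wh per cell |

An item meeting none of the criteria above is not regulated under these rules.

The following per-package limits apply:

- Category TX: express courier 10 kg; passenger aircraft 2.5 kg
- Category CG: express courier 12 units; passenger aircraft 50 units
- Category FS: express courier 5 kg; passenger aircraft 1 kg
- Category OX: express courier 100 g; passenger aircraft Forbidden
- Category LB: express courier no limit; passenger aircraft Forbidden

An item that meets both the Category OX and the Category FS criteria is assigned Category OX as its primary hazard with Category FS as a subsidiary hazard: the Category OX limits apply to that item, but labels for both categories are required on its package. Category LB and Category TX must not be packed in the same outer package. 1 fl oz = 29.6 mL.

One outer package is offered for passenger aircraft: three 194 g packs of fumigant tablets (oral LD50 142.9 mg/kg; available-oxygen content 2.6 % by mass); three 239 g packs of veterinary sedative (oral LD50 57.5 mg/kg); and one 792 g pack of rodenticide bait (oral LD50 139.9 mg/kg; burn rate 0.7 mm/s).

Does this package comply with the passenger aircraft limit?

Yes

With oral LD50 142.9 mg/kg (≤ 200 mg/kg), the fumigant tablets fall in Category TX.
Veterinary sedative: oral LD50 57.5 mg/kg ≤ 200 mg/kg → Category TX (Toxic).
Rodenticide bait: oral LD50 139.9 mg/kg ≤ 200 mg/kg → Category TX (Toxic).
Category TX net quantity: (three 194 g packs = 582 g) + (three 239 g packs = 717 g) + 792 g = 2.091 kg.
2.091 kg is within the passenger aircraft limit of 2.5 kg for Category TX.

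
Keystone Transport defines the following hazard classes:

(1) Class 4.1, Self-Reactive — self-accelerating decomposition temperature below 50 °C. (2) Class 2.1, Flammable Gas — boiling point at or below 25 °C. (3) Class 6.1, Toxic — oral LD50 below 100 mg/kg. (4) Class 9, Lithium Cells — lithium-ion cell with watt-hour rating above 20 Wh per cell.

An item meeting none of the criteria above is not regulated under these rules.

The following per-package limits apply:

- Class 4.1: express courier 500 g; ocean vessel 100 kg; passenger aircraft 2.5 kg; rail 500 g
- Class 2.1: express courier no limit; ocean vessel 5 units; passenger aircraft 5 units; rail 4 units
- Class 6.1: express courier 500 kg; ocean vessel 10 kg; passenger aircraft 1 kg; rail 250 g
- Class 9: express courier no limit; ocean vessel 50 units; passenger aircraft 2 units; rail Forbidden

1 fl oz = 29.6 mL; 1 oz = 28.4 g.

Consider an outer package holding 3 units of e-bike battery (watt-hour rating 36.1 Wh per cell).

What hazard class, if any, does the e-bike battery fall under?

Class 9

The e-bike battery has watt-hour rating 36.1 Wh per cell, which is > 20 Wh per cell, so it is Class 9 (Lithium Cells).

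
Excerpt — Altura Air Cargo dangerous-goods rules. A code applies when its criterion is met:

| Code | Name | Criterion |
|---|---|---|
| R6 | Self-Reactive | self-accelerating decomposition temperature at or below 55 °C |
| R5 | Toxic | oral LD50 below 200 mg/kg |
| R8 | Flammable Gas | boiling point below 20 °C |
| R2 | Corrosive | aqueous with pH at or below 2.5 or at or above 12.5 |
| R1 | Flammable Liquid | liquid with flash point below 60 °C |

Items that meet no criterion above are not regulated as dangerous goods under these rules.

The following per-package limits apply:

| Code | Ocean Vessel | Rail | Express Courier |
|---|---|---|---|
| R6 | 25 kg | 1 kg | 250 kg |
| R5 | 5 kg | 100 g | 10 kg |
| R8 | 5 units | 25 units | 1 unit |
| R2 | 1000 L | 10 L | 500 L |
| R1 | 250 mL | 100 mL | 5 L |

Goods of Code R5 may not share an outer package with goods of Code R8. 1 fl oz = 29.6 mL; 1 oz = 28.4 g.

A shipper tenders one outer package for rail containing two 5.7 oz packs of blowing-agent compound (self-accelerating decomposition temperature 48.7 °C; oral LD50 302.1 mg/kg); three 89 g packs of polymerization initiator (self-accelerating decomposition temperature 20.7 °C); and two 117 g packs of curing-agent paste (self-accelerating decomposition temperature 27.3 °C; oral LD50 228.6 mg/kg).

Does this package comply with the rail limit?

Yes

The blowing-agent compound has self-accelerating decomposition temperature 48.7 °C, which is ≤ 55 °C, so it is Code R6 (Self-Reactive).
Self-accelerating decomposition temperature 20.7 °C meets the Code R6 criterion (Self-Reactive), so the polymerization initiator is Code R6.
Curing-agent paste: self-accelerating decomposition temperature 27.3 °C ≤ 55 °C → Code R6 (Self-Reactive).
Total Code R6: (two 5.7 oz packs = 323.76 g) + (three 89 g packs = 267 g) + (two 117 g packs = 234 g) = 824.76 g.
824.76 g ≤ 1 kg (rail limit, Code R6) — within limit.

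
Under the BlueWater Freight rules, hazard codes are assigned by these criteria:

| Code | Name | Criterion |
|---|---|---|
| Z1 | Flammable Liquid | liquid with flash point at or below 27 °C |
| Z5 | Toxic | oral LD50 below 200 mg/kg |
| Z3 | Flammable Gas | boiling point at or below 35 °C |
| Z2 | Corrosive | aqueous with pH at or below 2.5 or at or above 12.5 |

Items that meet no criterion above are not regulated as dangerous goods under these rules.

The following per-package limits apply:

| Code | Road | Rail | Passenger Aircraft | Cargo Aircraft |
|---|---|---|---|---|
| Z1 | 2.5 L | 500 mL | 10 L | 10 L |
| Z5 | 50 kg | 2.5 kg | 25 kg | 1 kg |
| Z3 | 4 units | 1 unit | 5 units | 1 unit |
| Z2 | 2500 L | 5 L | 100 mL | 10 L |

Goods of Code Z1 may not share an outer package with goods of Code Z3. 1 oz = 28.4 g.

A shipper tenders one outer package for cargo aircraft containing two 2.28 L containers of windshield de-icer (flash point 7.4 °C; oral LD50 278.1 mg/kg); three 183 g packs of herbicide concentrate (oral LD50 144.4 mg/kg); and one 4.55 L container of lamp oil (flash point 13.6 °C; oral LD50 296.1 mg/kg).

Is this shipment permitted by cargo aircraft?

Flash point 7.4 °C meets the Code Z1 criterion (Flammable Liquid), so the windshield de-icer is Code Z1.
With oral LD50 144.4 mg/kg (< 200 mg/kg), the herbicide concentrate falls in Code Z5.
With flash point 13.6 °C (≤ 27 °C), the lamp oil falls in Code Z1.
Total Code Z1: (two 2.28 L containers = 4.56 L) + 4.55 L = 9.11 L.
That is within the Code Z1 cargo aircraft limit of 10 L.
Code Z5 quantity: three 183 g packs = 549 g.
549 g is within the cargo aircraft limit of 1 kg for Code Z5.
The segregation rule (Code Z1 with Code Z3) does not apply to Code Z1 with Code Z5.
Every hazard code is within its cargo aircraft limit and no segregation rule is violated.

Yes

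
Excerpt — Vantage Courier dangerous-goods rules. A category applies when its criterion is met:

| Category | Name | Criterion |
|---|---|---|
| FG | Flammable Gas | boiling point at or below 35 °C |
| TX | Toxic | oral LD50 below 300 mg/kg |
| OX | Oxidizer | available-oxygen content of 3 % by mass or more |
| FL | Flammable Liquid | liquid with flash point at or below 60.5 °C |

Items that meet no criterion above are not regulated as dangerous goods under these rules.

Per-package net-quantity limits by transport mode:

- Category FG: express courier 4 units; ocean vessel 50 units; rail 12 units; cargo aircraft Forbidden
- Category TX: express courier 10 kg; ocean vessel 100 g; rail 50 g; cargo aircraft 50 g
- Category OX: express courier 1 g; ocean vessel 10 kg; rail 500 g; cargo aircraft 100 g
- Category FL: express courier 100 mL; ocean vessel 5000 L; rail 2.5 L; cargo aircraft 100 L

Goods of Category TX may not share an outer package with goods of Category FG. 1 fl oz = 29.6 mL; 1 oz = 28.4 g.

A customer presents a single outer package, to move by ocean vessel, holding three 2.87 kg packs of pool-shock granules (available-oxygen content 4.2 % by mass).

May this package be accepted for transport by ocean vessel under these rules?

Available-oxygen content 4.2 % by mass meets the Category OX criterion (Oxidizer), so the pool-shock granules are Category OX.
Category OX quantity: three 2.87 kg packs = 8.61 kg.
8.61 kg is within the ocean vessel limit of 10 kg for Category OX.

Yes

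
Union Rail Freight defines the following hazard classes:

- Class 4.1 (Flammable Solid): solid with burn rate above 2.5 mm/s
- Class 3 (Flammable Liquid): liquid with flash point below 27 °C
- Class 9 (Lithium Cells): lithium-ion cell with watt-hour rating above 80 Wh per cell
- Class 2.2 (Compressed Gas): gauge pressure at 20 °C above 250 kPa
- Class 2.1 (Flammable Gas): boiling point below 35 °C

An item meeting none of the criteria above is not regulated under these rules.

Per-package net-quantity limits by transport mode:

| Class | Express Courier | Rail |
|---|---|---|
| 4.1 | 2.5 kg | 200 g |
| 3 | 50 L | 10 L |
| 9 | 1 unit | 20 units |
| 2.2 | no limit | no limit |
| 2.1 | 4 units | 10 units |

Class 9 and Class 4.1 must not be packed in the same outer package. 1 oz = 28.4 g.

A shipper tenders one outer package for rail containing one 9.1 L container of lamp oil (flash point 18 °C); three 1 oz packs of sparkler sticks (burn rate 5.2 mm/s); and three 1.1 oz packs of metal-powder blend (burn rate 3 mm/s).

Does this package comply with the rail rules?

With flash point 18 °C (< 27 °C), the lamp oil falls in Class 3.
Sparkler sticks: burn rate 5.2 mm/s > 2.5 mm/s → Class 4.1 (Flammable Solid).
The metal-powder blend has burn rate 3 mm/s, which is > 2.5 mm/s, so it is Class 4.1 (Flammable Solid).
Class 3 quantity: 9.1 L.
9.1 L ≤ 10 L (rail limit, Class 3) — within limit.
Class 4.1 net quantity: (three 1 oz packs = 85.2 g) + (three 1.1 oz packs = 93.72 g) = 178.92 g.
178.92 g ≤ 200 g (rail limit, Class 4.1) — within limit.
The segregation rule (Class 9 with Class 4.1) does not apply to Class 3 with Class 4.1.
Every hazard class is within its rail limit and no segregation rule is violated.

Yes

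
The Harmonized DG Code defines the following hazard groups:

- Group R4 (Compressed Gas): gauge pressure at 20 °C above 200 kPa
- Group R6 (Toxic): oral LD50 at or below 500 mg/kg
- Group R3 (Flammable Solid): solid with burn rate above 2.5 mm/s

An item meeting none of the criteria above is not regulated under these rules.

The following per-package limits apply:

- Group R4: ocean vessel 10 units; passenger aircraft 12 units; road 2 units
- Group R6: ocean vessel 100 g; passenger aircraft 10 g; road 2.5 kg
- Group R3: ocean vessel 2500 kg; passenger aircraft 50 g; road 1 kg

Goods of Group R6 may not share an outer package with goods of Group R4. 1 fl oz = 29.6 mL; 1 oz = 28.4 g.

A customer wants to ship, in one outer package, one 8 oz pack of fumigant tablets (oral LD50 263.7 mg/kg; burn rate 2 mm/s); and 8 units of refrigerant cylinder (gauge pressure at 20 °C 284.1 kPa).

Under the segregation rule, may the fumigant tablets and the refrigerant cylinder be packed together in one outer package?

No

Fumigant tablets: oral LD50 263.7 mg/kg ≤ 500 mg/kg → Group R6 (Toxic).
Gauge pressure at 20 °C 284.1 kPa meets the Group R4 criterion (Compressed Gas), so the refrigerant cylinder is Group R4.
Group R6 and Group R4 may not share an outer package.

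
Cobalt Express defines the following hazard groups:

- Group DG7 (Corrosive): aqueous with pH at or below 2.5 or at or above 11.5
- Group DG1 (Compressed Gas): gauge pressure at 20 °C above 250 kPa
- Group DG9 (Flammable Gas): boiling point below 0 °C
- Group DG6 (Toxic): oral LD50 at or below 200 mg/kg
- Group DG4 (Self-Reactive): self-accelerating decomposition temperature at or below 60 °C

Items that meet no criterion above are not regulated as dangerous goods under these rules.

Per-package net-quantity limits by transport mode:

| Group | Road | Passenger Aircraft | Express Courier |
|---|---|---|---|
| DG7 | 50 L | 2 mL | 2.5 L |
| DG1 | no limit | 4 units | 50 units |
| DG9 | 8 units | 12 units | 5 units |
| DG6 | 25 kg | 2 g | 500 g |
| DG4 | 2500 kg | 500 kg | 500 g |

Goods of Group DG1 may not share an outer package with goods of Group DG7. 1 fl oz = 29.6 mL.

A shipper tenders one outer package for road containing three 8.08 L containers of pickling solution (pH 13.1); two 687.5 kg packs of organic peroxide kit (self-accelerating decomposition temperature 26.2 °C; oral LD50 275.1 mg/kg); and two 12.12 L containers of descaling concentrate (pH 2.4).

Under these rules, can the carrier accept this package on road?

Yes

With pH 13.1 (≥ 11.5), the pickling solution falls in Group DG7.
Self-accelerating decomposition temperature 26.2 °C meets the Group DG4 criterion (Self-Reactive), so the organic peroxide kit is Group DG4.
pH 2.4 meets the Group DG7 criterion (Corrosive), so the descaling concentrate is Group DG7.
Total Group DG7: (three 8.08 L containers = 24.24 L) + (two 12.12 L containers = 24.24 L) = 48.48 L.
48.48 L ≤ 50 L (road limit, Group DG7) — within limit.
Group DG4 quantity: two 687.5 kg packs = 1375 kg.
1375 kg ≤ 2500 kg (road limit, Group DG4) — within limit.
The segregation rule (Group DG1 with Group DG7) does not apply to Group DG7 with Group DG4.
Every hazard group is within its road limit and no segregation rule is violated.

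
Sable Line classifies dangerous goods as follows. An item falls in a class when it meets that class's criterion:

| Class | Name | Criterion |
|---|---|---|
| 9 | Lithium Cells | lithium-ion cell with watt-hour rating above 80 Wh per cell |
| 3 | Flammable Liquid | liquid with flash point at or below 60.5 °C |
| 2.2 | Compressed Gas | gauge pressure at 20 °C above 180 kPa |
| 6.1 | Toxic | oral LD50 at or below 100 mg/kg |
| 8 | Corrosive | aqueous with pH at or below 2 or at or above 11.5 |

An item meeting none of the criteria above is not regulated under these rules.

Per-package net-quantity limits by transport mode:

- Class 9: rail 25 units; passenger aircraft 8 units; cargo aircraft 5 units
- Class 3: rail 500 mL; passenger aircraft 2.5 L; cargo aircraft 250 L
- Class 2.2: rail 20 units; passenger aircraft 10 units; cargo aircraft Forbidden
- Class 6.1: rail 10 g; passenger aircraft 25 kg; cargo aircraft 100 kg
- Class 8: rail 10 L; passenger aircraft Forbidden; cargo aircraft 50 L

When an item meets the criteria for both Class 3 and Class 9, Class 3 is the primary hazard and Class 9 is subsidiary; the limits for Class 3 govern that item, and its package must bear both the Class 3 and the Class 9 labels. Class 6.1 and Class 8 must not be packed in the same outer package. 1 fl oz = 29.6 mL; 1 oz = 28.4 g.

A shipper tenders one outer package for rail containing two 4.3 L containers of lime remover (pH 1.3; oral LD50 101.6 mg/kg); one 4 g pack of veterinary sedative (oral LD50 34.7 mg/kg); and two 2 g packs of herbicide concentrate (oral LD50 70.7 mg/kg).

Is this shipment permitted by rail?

The lime remover has pH 1.3, which is ≤ 2, so it is Class 8 (Corrosive).
Veterinary sedative: oral LD50 34.7 mg/kg ≤ 100 mg/kg → Class 6.1 (Toxic).
Oral LD50 70.7 mg/kg meets the Class 6.1 criterion (Toxic), so the herbicide concentrate is Class 6.1.
Class 6.1 net quantity: 4 g + (two 2 g packs = 4 g) = 8 g.
That is within the Class 6.1 rail limit of 10 g.
Class 8 quantity: two 4.3 L containers = 8.6 L.
8.6 L ≤ 10 L (rail limit, Class 8) — within limit.
Class 6.1 and Class 8 may not share an outer package.

No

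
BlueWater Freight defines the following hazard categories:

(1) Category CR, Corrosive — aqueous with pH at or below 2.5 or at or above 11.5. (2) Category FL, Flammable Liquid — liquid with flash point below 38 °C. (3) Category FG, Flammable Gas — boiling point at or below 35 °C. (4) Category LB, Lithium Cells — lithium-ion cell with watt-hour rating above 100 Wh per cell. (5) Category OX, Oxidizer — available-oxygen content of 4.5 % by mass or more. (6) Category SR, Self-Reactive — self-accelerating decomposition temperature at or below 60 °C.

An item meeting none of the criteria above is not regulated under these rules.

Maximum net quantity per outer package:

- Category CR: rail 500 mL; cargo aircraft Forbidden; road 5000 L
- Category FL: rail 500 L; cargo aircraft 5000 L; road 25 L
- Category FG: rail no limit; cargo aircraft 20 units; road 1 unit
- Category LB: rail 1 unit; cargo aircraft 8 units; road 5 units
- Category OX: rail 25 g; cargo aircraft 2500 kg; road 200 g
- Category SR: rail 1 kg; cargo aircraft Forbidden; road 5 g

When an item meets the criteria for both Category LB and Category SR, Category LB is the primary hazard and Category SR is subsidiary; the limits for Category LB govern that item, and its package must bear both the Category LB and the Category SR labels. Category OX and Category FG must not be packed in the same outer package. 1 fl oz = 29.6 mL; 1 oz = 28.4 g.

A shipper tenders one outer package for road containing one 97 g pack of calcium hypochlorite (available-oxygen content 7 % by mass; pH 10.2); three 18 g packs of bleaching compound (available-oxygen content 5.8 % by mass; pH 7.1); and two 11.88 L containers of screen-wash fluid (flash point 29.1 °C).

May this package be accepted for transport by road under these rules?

Available-oxygen content 7 % by mass meets the Category OX criterion (Oxidizer), so the calcium hypochlorite is Category OX.
The bleaching compound has available-oxygen content 5.8 % by mass, which is ≥ 4.5 % by mass, so it is Category OX (Oxidizer).
Flash point 29.1 °C meets the Category FL criterion (Flammable Liquid), so the screen-wash fluid is Category FL.
Total Category OX: 97 g + (three 18 g packs = 54 g) = 151 g.
151 g ≤ 200 g (road limit, Category OX) — within limit.
Category FL quantity: two 11.88 L containers = 23.76 L.
That is within the Category FL road limit of 25 L.
The segregation rule (Category OX with Category FG) does not apply to Category OX with Category FL.
Every hazard category is within its road limit and no segregation rule is violated.

Yes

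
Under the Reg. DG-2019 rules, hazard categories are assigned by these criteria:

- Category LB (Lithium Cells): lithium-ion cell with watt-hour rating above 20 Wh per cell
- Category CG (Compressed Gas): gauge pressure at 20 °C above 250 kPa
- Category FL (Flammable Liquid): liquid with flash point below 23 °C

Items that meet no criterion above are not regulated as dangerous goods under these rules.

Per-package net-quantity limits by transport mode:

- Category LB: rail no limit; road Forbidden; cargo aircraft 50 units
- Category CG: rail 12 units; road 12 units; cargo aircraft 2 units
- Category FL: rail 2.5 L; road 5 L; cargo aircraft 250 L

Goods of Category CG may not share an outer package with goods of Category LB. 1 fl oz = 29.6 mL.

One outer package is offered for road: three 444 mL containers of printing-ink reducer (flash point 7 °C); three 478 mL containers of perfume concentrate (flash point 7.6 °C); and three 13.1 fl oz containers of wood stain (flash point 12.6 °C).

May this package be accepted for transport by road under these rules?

Yes

With flash point 7 °C (< 23 °C), the printing-ink reducer falls in Category FL.
Perfume concentrate: flash point 7.6 °C < 23 °C → Category FL (Flammable Liquid).
Flash point 12.6 °C meets the Category FL criterion (Flammable Liquid), so the wood stain is Category FL.
Total Category FL: (three 444 mL containers = 1.332 L) + (three 478 mL containers = 1.434 L) + (three 13.1 fl oz containers = 1163.28 mL) = 3929.28 mL.
3929.28 mL is within the road limit of 5 L for Category FL.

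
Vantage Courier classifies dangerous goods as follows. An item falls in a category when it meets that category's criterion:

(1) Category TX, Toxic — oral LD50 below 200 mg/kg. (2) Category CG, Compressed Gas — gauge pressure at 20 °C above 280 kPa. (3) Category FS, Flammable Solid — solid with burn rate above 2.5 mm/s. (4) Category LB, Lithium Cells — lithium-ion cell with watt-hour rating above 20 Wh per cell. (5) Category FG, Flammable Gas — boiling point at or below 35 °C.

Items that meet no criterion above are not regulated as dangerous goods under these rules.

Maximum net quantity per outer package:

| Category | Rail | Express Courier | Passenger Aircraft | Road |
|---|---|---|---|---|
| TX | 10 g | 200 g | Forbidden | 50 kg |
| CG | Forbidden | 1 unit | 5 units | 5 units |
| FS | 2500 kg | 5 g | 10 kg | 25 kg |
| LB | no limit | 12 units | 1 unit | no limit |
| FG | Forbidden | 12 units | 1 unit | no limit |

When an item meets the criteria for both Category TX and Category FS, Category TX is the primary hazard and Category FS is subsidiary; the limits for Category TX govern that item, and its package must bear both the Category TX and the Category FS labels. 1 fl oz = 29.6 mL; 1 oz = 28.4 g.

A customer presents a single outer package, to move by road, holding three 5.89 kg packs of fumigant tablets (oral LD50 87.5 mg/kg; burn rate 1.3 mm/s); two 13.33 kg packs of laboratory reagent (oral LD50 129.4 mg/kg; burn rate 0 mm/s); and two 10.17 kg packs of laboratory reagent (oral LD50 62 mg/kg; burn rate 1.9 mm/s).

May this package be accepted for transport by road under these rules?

The fumigant tablets have oral LD50 87.5 mg/kg, which is < 200 mg/kg, so they are Category TX (Toxic).
Oral LD50 129.4 mg/kg meets the Category TX criterion (Toxic), so the laboratory reagent is Category TX.
The laboratory reagent has oral LD50 62 mg/kg, which is < 200 mg/kg, so it is Category TX (Toxic).
Total Category TX: (three 5.89 kg packs = 17.67 kg) + (two 13.33 kg packs = 26.66 kg) + (two 10.17 kg packs = 20.34 kg) = 64.67 kg.
That exceeds the Category TX road limit of 50 kg.

No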